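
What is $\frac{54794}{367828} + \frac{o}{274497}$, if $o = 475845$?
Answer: $\frac{31678317213}{16827947086} \approx 1.8825$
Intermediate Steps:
$\frac{54794}{367828} + \frac{o}{274497} = \frac{54794}{367828} + \frac{475845}{274497} = 54794 \cdot \frac{1}{367828} + 475845 \cdot \frac{1}{274497} = \frac{27397}{183914} + \frac{158615}{91499} = \frac{31678317213}{16827947086}$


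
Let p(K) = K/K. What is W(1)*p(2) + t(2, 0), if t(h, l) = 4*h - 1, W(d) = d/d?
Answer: 8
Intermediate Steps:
W(d) = 1
t(h, l) = -1 + 4*h
p(K) = 1
W(1)*p(2) + t(2, 0) = 1*1 + (-1 + 4*2) = 1 + (-1 + 8) = 1 + 7 = 8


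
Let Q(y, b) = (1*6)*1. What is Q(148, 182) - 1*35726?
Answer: -35720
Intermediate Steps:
Q(y, b) = 6 (Q(y, b) = 6*1 = 6)
Q(148, 182) - 1*35726 = 6 - 1*35726 = 6 - 35726 = -35720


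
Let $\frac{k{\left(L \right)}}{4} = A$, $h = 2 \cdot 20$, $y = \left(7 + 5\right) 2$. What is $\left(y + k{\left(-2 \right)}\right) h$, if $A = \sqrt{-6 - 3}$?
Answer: $960 + 480 i \approx 960.0 + 480.0 i$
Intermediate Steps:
$y = 24$ ($y = 12 \cdot 2 = 24$)
$h = 40$
$A = 3 i$ ($A = \sqrt{-9} = 3 i \approx 3.0 i$)
$k{\left(L \right)} = 12 i$ ($k{\left(L \right)} = 4 \cdot 3 i = 12 i$)
$\left(y + k{\left(-2 \right)}\right) h = \left(24 + 12 i\right) 40 = 960 + 480 i$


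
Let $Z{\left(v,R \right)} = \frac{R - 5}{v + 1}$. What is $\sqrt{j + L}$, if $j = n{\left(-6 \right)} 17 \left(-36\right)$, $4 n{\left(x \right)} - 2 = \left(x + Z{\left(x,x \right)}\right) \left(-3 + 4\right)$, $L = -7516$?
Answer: $\frac{i \sqrt{181015}}{5} \approx 85.092 i$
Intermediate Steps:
$Z{\left(v,R \right)} = \frac{-5 + R}{1 + v}$
$n{\left(x \right)} = \frac{1}{2} + \frac{x}{4} + \frac{-5 + x}{4 \left(1 + x\right)}$ ($n{\left(x \right)} = \frac{1}{2} + \frac{\left(x + \frac{-5 + x}{1 + x}\right) \left(-3 + 4\right)}{4} = \frac{1}{2} + \frac{\left(x + \frac{-5 + x}{1 + x}\right) 1}{4} = \frac{1}{2} + \frac{x + \frac{-5 + x}{1 + x}}{4} = \frac{1}{2} + \left(\frac{x}{4} + \frac{-5 + x}{4 \left(1 + x\right)}\right) = \frac{1}{2} + \frac{x}{4} + \frac{-5 + x}{4 \left(1 + x\right)}$)
$j = \frac{1377}{5}$ ($j = \frac{-3 + \left(-6\right)^{2} + 4 \left(-6\right)}{4 \left(1 - 6\right)} 17 \left(-36\right) = \frac{-3 + 36 - 24}{4 \left(-5\right)} 17 \left(-36\right) = \frac{1}{4} \left(- \frac{1}{5}\right) 9 \cdot 17 \left(-36\right) = \left(- \frac{9}{20}\right) 17 \left(-36\right) = \left(- \frac{153}{20}\right) \left(-36\right) = \frac{1377}{5} \approx 275.4$)
$\sqrt{j + L} = \sqrt{\frac{1377}{5} - 7516} = \sqrt{- \frac{36203}{5}} = \frac{i \sqrt{181015}}{5}$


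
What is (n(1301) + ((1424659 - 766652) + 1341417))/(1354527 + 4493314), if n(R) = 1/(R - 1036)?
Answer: 529847361/1549677865 ≈ 0.34191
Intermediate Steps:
n(R) = 1/(-1036 + R)
(n(1301) + ((1424659 - 766652) + 1341417))/(1354527 + 4493314) = (1/(-1036 + 1301) + ((1424659 - 766652) + 1341417))/(1354527 + 4493314) = (1/265 + (658007 + 1341417))/5847841 = (1/265 + 1999424)*(1/5847841) = (529847361/265)*(1/5847841) = 529847361/1549677865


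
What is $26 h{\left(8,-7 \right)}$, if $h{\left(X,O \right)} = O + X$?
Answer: $26$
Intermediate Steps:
$26 h{\left(8,-7 \right)} = 26 \left(-7 + 8\right) = 26 \cdot 1 = 26$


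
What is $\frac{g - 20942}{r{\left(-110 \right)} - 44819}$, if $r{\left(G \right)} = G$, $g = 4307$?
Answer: $\frac{16635}{44929} \approx 0.37025$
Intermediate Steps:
$\frac{g - 20942}{r{\left(-110 \right)} - 44819} = \frac{4307 - 20942}{-110 - 44819} = - \frac{16635}{-44929} = \left(-16635\right) \left(- \frac{1}{44929}\right) = \frac{16635}{44929}$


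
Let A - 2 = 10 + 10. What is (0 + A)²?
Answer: 484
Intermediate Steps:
A = 22 (A = 2 + (10 + 10) = 2 + 20 = 22)
(0 + A)² = (0 + 22)² = 22² = 484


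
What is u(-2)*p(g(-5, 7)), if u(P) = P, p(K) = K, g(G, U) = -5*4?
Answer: 40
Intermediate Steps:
g(G, U) = -20
u(-2)*p(g(-5, 7)) = -2*(-20) = 40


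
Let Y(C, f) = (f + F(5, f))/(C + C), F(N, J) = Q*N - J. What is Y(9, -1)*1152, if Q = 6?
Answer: 1920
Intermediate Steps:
F(N, J) = -J + 6*N (F(N, J) = 6*N - J = -J + 6*N)
Y(C, f) = 15/C (Y(C, f) = (f + (-f + 6*5))/(C + C) = (f + (-f + 30))/((2*C)) = (f + (30 - f))*(1/(2*C)) = 30*(1/(2*C)) = 15/C)
Y(9, -1)*1152 = (15/9)*1152 = (15*(⅑))*1152 = (5/3)*1152 = 1920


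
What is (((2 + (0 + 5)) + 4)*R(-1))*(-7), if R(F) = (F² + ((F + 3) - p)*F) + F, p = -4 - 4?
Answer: 770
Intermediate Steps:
p = -8
R(F) = F + F² + F*(11 + F) (R(F) = (F² + ((F + 3) - 1*(-8))*F) + F = (F² + ((3 + F) + 8)*F) + F = (F² + (11 + F)*F) + F = (F² + F*(11 + F)) + F = F + F² + F*(11 + F))
(((2 + (0 + 5)) + 4)*R(-1))*(-7) = (((2 + (0 + 5)) + 4)*(2*(-1)*(6 - 1)))*(-7) = (((2 + 5) + 4)*(2*(-1)*5))*(-7) = ((7 + 4)*(-10))*(-7) = (11*(-10))*(-7) = -110*(-7) = 770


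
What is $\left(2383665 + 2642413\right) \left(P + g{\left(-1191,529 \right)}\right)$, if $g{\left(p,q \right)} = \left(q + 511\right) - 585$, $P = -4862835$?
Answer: $-24438701145640$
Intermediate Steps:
$g{\left(p,q \right)} = -74 + q$ ($g{\left(p,q \right)} = \left(511 + q\right) - 585 = -74 + q$)
$\left(2383665 + 2642413\right) \left(P + g{\left(-1191,529 \right)}\right) = \left(2383665 + 2642413\right) \left(-4862835 + \left(-74 + 529\right)\right) = 5026078 \left(-4862835 + 455\right) = 5026078 \left(-4862380\right) = -24438701145640$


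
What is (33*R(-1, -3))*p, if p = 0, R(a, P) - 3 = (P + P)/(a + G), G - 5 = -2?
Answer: 0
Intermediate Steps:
G = 3 (G = 5 - 2 = 3)
R(a, P) = 3 + 2*P/(3 + a) (R(a, P) = 3 + (P + P)/(a + 3) = 3 + (2*P)/(3 + a) = 3 + 2*P/(3 + a))
(33*R(-1, -3))*p = (33*((9 + 2*(-3) + 3*(-1))/(3 - 1)))*0 = (33*((9 - 6 - 3)/2))*0 = (33*((½)*0))*0 = (33*0)*0 = 0*0 = 0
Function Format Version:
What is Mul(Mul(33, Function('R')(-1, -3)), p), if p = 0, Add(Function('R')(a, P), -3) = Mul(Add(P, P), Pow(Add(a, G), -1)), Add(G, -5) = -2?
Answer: 0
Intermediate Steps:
G = 3 (G = Add(5, -2) = 3)
Function('R')(a, P) = Add(3, Mul(2, P, Pow(Add(3, a), -1))) (Function('R')(a, P) = Add(3, Mul(Add(P, P), Pow(Add(a, 3), -1))) = Add(3, Mul(Mul(2, P), Pow(Add(3, a), -1))) = Add(3, Mul(2, P, Pow(Add(3, a), -1))))
Mul(Mul(33, Function('R')(-1, -3)), p) = Mul(Mul(33, Mul(Pow(Add(3, -1), -1), Add(9, Mul(2, -3), Mul(3, -1)))), 0) = Mul(Mul(33, Mul(Pow(2, -1), Add(9, -6, -3))), 0) = Mul(Mul(33, Mul(Rational(1, 2), 0)), 0) = Mul(Mul(33, 0), 0) = Mul(0, 0) = 0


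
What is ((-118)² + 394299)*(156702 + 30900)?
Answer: 76583451246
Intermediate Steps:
((-118)² + 394299)*(156702 + 30900) = (13924 + 394299)*187602 = 408223*187602 = 76583451246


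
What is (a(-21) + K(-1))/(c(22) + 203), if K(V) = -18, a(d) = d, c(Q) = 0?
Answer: -39/203 ≈ -0.19212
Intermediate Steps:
(a(-21) + K(-1))/(c(22) + 203) = (-21 - 18)/(0 + 203) = -39/203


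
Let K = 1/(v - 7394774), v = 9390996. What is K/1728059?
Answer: 1/3449589393098 ≈ 2.8989e-13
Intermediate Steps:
K = 1/1996222 (K = 1/(9390996 - 7394774) = 1/1996222 ≈ 5.0095e-7)
K/1728059 = (1/1996222)/1728059 = (1/1996222)*(1/1728059) = 1/3449589393098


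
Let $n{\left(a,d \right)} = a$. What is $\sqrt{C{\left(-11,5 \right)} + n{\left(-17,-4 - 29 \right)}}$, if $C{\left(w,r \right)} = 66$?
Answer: $7$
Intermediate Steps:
$\sqrt{C{\left(-11,5 \right)} + n{\left(-17,-4 - 29 \right)}} = \sqrt{66 - 17} = \sqrt{49} = 7$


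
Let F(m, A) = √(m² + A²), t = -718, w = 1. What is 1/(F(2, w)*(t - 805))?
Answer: -√5/7615 ≈ -0.00029364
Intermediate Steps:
F(m, A) = √(A² + m²)
1/(F(2, w)*(t - 805)) = 1/((√(1² + 2²))*(-718 - 805)) = 1/(√(1 + 4)*(-1523)) = -1/1523/√5 = (√5/5)*(-1/1523) = -√5/7615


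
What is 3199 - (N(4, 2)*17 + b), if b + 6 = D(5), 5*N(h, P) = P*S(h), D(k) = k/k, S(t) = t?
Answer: 15884/5 ≈ 3176.8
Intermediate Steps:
D(k) = 1
N(h, P) = P*h/5 (N(h, P) = (P*h)/5 = P*h/5)
b = -5 (b = -6 + 1 = -5)
3199 - (N(4, 2)*17 + b) = 3199 - (((⅕)*2*4)*17 - 5) = 3199 - ((8/5)*17 - 5) = 3199 - (136/5 - 5) = 3199 - 1*111/5 = 3199 - 111/5 = 15884/5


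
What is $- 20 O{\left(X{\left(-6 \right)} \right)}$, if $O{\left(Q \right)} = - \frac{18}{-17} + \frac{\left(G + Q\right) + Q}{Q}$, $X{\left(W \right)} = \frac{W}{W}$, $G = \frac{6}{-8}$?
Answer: $- \frac{785}{17} \approx -46.176$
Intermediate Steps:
$G = - \frac{3}{4}$ ($G = 6 \left(- \frac{1}{8}\right) = - \frac{3}{4} \approx -0.75$)
$X{\left(W \right)} = 1$
$O{\left(Q \right)} = \frac{18}{17} + \frac{- \frac{3}{4} + 2 Q}{Q}$ ($O{\left(Q \right)} = - \frac{18}{-17} + \frac{\left(- \frac{3}{4} + Q\right) + Q}{Q} = \left(-18\right) \left(- \frac{1}{17}\right) + \frac{- \frac{3}{4} + 2 Q}{Q} = \frac{18}{17} + \frac{- \frac{3}{4} + 2 Q}{Q}$)
$- 20 O{\left(X{\left(-6 \right)} \right)} = - 20 \frac{-51 + 208 \cdot 1}{68 \cdot 1} = - 20 \cdot \frac{1}{68} \cdot 1 \left(-51 + 208\right) = - 20 \cdot \frac{1}{68} \cdot 1 \cdot 157 = \left(-20\right) \frac{157}{68} = - \frac{785}{17}$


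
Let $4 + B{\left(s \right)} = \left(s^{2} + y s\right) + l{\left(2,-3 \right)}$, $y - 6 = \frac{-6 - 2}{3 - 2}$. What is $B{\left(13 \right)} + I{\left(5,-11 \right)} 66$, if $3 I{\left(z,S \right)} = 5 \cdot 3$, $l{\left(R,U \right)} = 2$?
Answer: $471$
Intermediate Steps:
$I{\left(z,S \right)} = 5$ ($I{\left(z,S \right)} = \frac{5 \cdot 3}{3} = \frac{1}{3} \cdot 15 = 5$)
$y = -2$ ($y = 6 + \frac{-6 - 2}{3 - 2} = 6 - \frac{8}{1} = 6 - 8 = -2$)
$B{\left(s \right)} = -2 + s^{2} - 2 s$ ($B{\left(s \right)} = -4 + \left(\left(s^{2} - 2 s\right) + 2\right) = -4 + \left(2 + s^{2} - 2 s\right) = -2 + s^{2} - 2 s$)
$B{\left(13 \right)} + I{\left(5,-11 \right)} 66 = \left(-2 + 13^{2} - 26\right) + 5 \cdot 66 = \left(-2 + 169 - 26\right) + 330 = 141 + 330 = 471$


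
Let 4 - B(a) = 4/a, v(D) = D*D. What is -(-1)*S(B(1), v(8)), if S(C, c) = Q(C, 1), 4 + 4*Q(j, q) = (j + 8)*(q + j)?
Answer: 1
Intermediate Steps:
v(D) = D²
B(a) = 4 - 4/a
Q(j, q) = -1 + (8 + j)*(j + q)/4 (Q(j, q) = -1 + ((j + 8)*(q + j))/4 = -1 + ((8 + j)*(j + q))/4 = -1 + (8 + j)*(j + q)/4)
S(C, c) = 1 + C²/4 + 9*C/4 (S(C, c) = -1 + 2*C + 2*1 + C²/4 + (¼)*C*1 = -1 + 2*C + 2 + C²/4 + C/4 = 1 + C²/4 + 9*C/4)
-(-1)*S(B(1), v(8)) = -(-1)*(1 + (4 - 4/1)²/4 + 9*(4 - 4/1)/4) = -(-1)*(1 + (4 - 4*1)²/4 + 9*(4 - 4*1)/4) = -(-1)*(1 + (4 - 4)²/4 + 9*(4 - 4)/4) = -(-1)*(1 + (¼)*0² + (9/4)*0) = -(-1)*(1 + (¼)*0 + 0) = -(-1)*(1 + 0 + 0) = -(-1) = -1*(-1) = 1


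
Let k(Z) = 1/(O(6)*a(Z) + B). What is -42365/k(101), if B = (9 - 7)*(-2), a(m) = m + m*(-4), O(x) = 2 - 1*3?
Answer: -12667135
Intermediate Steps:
O(x) = -1 (O(x) = 2 - 3 = -1)
a(m) = -3*m (a(m) = m - 4*m = -3*m)
B = -4 (B = 2*(-2) = -4)
k(Z) = 1/(-4 + 3*Z) (k(Z) = 1/(-(-3)*Z - 4) = 1/(3*Z - 4) = 1/(-4 + 3*Z))
-42365/k(101) = -42365/(1/(-4 + 3*101)) = -42365/(1/(-4 + 303)) = -42365/(1/299) = -42365/1/299 = -42365*299 = -12667135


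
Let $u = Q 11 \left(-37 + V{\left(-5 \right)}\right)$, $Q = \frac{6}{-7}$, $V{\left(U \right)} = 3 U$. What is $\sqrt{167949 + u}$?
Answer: $\frac{5 \sqrt{330141}}{7} \approx 410.41$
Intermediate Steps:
$Q = - \frac{6}{7}$ ($Q = 6 \left(- \frac{1}{7}\right) = - \frac{6}{7} \approx -0.85714$)
$u = \frac{3432}{7}$ ($u = - \frac{6 \cdot 11 \left(-37 + 3 \left(-5\right)\right)}{7} = - \frac{6 \cdot 11 \left(-37 - 15\right)}{7} = - \frac{6 \cdot 11 \left(-52\right)}{7} = \left(- \frac{6}{7}\right) \left(-572\right) = \frac{3432}{7} \approx 490.29$)
$\sqrt{167949 + u} = \sqrt{167949 + \frac{3432}{7}} = \sqrt{\frac{1179075}{7}} = \frac{5 \sqrt{330141}}{7}$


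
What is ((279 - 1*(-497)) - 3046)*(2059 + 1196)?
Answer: -7388850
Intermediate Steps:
((279 - 1*(-497)) - 3046)*(2059 + 1196) = ((279 + 497) - 3046)*3255 = (776 - 3046)*3255 = -2270*3255 = -7388850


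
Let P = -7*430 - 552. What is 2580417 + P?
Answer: 2576855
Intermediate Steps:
P = -3562 (P = -3010 - 552 = -3562)
2580417 + P = 2580417 - 3562 = 2576855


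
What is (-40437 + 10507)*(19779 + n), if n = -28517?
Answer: 261528340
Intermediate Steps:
(-40437 + 10507)*(19779 + n) = (-40437 + 10507)*(19779 - 28517) = -29930*(-8738) = 261528340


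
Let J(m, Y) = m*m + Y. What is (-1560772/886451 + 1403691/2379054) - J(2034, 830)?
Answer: -2908887458500422697/702971599118 ≈ -4.1380e+6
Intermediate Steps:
J(m, Y) = Y + m² (J(m, Y) = m² + Y = Y + m²)
(-1560772/886451 + 1403691/2379054) - J(2034, 830) = (-1560772/886451 + 1403691/2379054) - (830 + 2034²) = (-1560772*1/886451 + 1403691*(1/2379054)) - (830 + 4137156) = (-1560772/886451 + 467897/793018) - 1*4137986 = -822952526349/702971599118 - 4137986 = -2908887458500422697/702971599118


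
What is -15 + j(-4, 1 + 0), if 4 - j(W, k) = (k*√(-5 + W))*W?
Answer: -11 + 12*I ≈ -11.0 + 12.0*I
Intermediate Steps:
j(W, k) = 4 - W*k*√(-5 + W) (j(W, k) = 4 - k*√(-5 + W)*W = 4 - W*k*√(-5 + W))
-15 + j(-4, 1 + 0) = -15 + (4 - 1*(-4)*(1 + 0)*√(-5 - 4)) = -15 + (4 - 1*(-4)*1*√(-9)) = -15 + (4 - 1*(-4)*1*3*I) = -15 + (4 + 12*I) = -11 + 12*I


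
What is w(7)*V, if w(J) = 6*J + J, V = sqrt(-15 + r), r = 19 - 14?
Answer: 49*I*sqrt(10) ≈ 154.95*I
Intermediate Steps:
r = 5
V = I*sqrt(10) (V = sqrt(-15 + 5) = sqrt(-10) = I*sqrt(10) ≈ 3.1623*I)
w(J) = 7*J
w(7)*V = (7*7)*(I*sqrt(10)) = 49*(I*sqrt(10)) = 49*I*sqrt(10)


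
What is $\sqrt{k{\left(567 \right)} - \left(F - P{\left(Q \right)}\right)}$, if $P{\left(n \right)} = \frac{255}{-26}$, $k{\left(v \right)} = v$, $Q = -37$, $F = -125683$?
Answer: $\frac{\sqrt{85338370}}{26} \approx 355.3$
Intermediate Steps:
$P{\left(n \right)} = - \frac{255}{26}$ ($P{\left(n \right)} = 255 \left(- \frac{1}{26}\right) = - \frac{255}{26}$)
$\sqrt{k{\left(567 \right)} - \left(F - P{\left(Q \right)}\right)} = \sqrt{567 - - \frac{3267503}{26}} = \sqrt{567 + \left(- \frac{255}{26} + 125683\right)} = \sqrt{567 + \frac{3267503}{26}} = \sqrt{\frac{3282245}{26}} = \frac{\sqrt{85338370}}{26}$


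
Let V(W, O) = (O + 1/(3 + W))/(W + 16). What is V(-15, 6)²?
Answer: 5041/144 ≈ 35.007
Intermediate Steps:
V(W, O) = (O + 1/(3 + W))/(16 + W)
V(-15, 6)² = ((1 + 3*6 + 6*(-15))/(48 + (-15)² + 19*(-15)))² = ((1 + 18 - 90)/(48 + 225 - 285))² = (-71/(-12))² = (-1/12*(-71))² = (71/12)² = 5041/144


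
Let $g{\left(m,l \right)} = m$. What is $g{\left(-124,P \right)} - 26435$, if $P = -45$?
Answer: $-26559$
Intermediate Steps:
$g{\left(-124,P \right)} - 26435 = -124 - 26435 = -26559$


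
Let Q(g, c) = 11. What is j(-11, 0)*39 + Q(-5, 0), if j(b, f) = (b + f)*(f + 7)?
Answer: -2992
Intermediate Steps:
j(b, f) = (7 + f)*(b + f) (j(b, f) = (b + f)*(7 + f) = (7 + f)*(b + f))
j(-11, 0)*39 + Q(-5, 0) = (0² + 7*(-11) + 7*0 - 11*0)*39 + 11 = (0 - 77 + 0 + 0)*39 + 11 = -77*39 + 11 = -3003 + 11 = -2992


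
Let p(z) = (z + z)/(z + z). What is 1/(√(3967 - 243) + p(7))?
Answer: -1/3723 + 14*√19/3723 ≈ 0.016123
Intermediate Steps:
p(z) = 1 (p(z) = (2*z)/((2*z)) = (2*z)*(1/(2*z)) = 1)
1/(√(3967 - 243) + p(7)) = 1/(√(3967 - 243) + 1) = 1/(√3724 + 1) = 1/(14*√19 + 1) = 1/(1 + 14*√19)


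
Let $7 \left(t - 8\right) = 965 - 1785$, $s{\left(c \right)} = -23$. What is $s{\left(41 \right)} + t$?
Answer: $- \frac{925}{7} \approx -132.14$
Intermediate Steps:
$t = - \frac{764}{7}$ ($t = 8 + \frac{965 - 1785}{7} = 8 + \frac{1}{7} \left(-820\right) = 8 - \frac{820}{7} = - \frac{764}{7} \approx -109.14$)
$s{\left(41 \right)} + t = -23 - \frac{764}{7} = - \frac{925}{7}$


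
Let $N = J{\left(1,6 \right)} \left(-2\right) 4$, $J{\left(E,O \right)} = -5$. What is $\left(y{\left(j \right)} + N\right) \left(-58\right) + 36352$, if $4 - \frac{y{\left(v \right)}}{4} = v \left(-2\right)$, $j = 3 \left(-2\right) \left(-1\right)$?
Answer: $30320$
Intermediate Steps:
$j = 6$ ($j = \left(-6\right) \left(-1\right) = 6$)
$y{\left(v \right)} = 16 + 8 v$ ($y{\left(v \right)} = 16 - 4 v \left(-2\right) = 16 - 4 \left(- 2 v\right) = 16 + 8 v$)
$N = 40$ ($N = \left(-5\right) \left(-2\right) 4 = 10 \cdot 4 = 40$)
$\left(y{\left(j \right)} + N\right) \left(-58\right) + 36352 = \left(\left(16 + 8 \cdot 6\right) + 40\right) \left(-58\right) + 36352 = \left(\left(16 + 48\right) + 40\right) \left(-58\right) + 36352 = \left(64 + 40\right) \left(-58\right) + 36352 = 104 \left(-58\right) + 36352 = -6032 + 36352 = 30320$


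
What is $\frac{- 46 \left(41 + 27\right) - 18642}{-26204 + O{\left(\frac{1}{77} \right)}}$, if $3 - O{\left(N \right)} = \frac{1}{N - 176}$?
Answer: $\frac{21071805}{25360691} \approx 0.83088$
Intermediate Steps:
$O{\left(N \right)} = 3 - \frac{1}{-176 + N}$ ($O{\left(N \right)} = 3 - \frac{1}{N - 176} = 3 - \frac{1}{-176 + N}$)
$\frac{- 46 \left(41 + 27\right) - 18642}{-26204 + O{\left(\frac{1}{77} \right)}} = \frac{- 46 \left(41 + 27\right) - 18642}{-26204 + \frac{-529 + \frac{3}{77}}{-176 + \frac{1}{77}}} = \frac{\left(-46\right) 68 - 18642}{-26204 + \frac{-529 + 3 \cdot \frac{1}{77}}{-176 + \frac{1}{77}}} = \frac{-3128 - 18642}{-26204 + \frac{-529 + \frac{3}{77}}{- \frac{13551}{77}}} = - \frac{21770}{-26204 - - \frac{40730}{13551}} = - \frac{21770}{-26204 + \frac{40730}{13551}} = - \frac{21770}{- \frac{355049674}{13551}} = \left(-21770\right) \left(- \frac{13551}{355049674}\right) = \frac{21071805}{25360691}$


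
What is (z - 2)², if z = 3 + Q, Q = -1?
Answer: 0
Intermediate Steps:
z = 2 (z = 3 - 1 = 2)
(z - 2)² = (2 - 2)² = 0² = 0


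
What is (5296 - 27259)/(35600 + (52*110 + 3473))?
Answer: -7321/14931 ≈ -0.49032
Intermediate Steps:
(5296 - 27259)/(35600 + (52*110 + 3473)) = -21963/(35600 + (5720 + 3473)) = -21963/(35600 + 9193) = -21963/44793 = -21963*1/44793 = -7321/14931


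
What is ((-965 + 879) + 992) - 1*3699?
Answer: -2793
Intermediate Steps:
((-965 + 879) + 992) - 1*3699 = (-86 + 992) - 3699 = 906 - 3699 = -2793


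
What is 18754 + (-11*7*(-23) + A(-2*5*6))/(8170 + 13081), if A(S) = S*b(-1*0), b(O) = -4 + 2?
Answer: 398543145/21251 ≈ 18754.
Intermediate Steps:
b(O) = -2
A(S) = -2*S (A(S) = S*(-2) = -2*S)
18754 + (-11*7*(-23) + A(-2*5*6))/(8170 + 13081) = 18754 + (-11*7*(-23) - 2*(-2*5)*6)/(8170 + 13081) = 18754 + (-77*(-23) - (-20)*6)/21251 = 18754 + (1771 - 2*(-60))*(1/21251) = 18754 + (1771 + 120)*(1/21251) = 18754 + 1891*(1/21251) = 18754 + 1891/21251 = 398543145/21251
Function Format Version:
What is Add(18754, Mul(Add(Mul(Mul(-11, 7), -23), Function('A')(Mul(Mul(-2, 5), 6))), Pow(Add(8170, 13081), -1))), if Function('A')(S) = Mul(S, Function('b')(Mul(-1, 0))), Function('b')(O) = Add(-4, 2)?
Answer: Rational(398543145, 21251) ≈ 18754.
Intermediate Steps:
Function('b')(O) = -2
Function('A')(S) = Mul(-2, S) (Function('A')(S) = Mul(S, -2) = Mul(-2, S))
Add(18754, Mul(Add(Mul(Mul(-11, 7), -23), Function('A')(Mul(Mul(-2, 5), 6))), Pow(Add(8170, 13081), -1))) = Add(18754, Mul(Add(Mul(Mul(-11, 7), -23), Mul(-2, Mul(Mul(-2, 5), 6))), Pow(Add(8170, 13081), -1))) = Add(18754, Mul(Add(Mul(-77, -23), Mul(-2, Mul(-10, 6))), Pow(21251, -1))) = Add(18754, Mul(Add(1771, Mul(-2, -60)), Rational(1, 21251))) = Add(18754, Mul(Add(1771, 120), Rational(1, 21251))) = Add(18754, Mul(1891, Rational(1, 21251))) = Add(18754, Rational(1891, 21251)) = Rational(398543145, 21251)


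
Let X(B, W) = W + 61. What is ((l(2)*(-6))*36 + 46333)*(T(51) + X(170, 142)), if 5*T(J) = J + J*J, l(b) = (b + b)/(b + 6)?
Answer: 33901415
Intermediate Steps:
l(b) = 2*b/(6 + b) (l(b) = (2*b)/(6 + b) = 2*b/(6 + b))
X(B, W) = 61 + W
T(J) = J/5 + J**2/5 (T(J) = (J + J*J)/5 = (J + J**2)/5 = J/5 + J**2/5)
((l(2)*(-6))*36 + 46333)*(T(51) + X(170, 142)) = (((2*2/(6 + 2))*(-6))*36 + 46333)*((1/5)*51*(1 + 51) + (61 + 142)) = (((2*2/8)*(-6))*36 + 46333)*((1/5)*51*52 + 203) = (((2*2*(1/8))*(-6))*36 + 46333)*(2652/5 + 203) = (((1/2)*(-6))*36 + 46333)*(3667/5) = (-3*36 + 46333)*(3667/5) = (-108 + 46333)*(3667/5) = 46225*(3667/5) = 33901415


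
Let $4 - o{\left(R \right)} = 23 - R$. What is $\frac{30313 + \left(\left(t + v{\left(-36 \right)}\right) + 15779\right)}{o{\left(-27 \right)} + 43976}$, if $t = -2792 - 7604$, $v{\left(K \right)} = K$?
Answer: $\frac{3566}{4393} \approx 0.81175$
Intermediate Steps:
$o{\left(R \right)} = -19 + R$ ($o{\left(R \right)} = 4 - \left(23 - R\right) = 4 + \left(-23 + R\right) = -19 + R$)
$t = -10396$
$\frac{30313 + \left(\left(t + v{\left(-36 \right)}\right) + 15779\right)}{o{\left(-27 \right)} + 43976} = \frac{30313 + \left(\left(-10396 - 36\right) + 15779\right)}{\left(-19 - 27\right) + 43976} = \frac{30313 + \left(-10432 + 15779\right)}{-46 + 43976} = \frac{30313 + 5347}{43930} = 35660 \cdot \frac{1}{43930} = \frac{3566}{4393}$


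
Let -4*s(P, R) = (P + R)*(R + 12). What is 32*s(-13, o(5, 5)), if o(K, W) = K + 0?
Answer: 1088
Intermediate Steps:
o(K, W) = K
s(P, R) = -(12 + R)*(P + R)/4 (s(P, R) = -(P + R)*(R + 12)/4 = -(P + R)*(12 + R)/4 = -(12 + R)*(P + R)/4)
32*s(-13, o(5, 5)) = 32*(-3*(-13) - 3*5 - 1/4*5**2 - 1/4*(-13)*5) = 32*(39 - 15 - 1/4*25 + 65/4) = 32*(39 - 15 - 25/4 + 65/4) = 32*34 = 1088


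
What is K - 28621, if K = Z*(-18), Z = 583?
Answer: -39115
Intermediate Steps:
K = -10494 (K = 583*(-18) = -10494)
K - 28621 = -10494 - 28621 = -39115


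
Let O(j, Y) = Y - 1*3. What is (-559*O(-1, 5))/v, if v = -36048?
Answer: 559/18024 ≈ 0.031014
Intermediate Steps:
O(j, Y) = -3 + Y (O(j, Y) = Y - 3 = -3 + Y)
(-559*O(-1, 5))/v = -559*(-3 + 5)/(-36048) = -559*2*(-1/36048) = -1118*(-1/36048) = 559/18024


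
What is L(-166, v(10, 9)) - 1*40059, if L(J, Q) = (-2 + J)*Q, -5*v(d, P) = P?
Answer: -198783/5 ≈ -39757.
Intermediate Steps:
v(d, P) = -P/5
L(J, Q) = Q*(-2 + J)
L(-166, v(10, 9)) - 1*40059 = (-⅕*9)*(-2 - 166) - 1*40059 = -9/5*(-168) - 40059 = 1512/5 - 40059 = -198783/5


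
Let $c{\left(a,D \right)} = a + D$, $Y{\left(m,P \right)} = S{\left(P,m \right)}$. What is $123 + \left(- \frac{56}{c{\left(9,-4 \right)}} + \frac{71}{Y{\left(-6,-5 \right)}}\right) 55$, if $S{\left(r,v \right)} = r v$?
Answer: $- \frac{2177}{6} \approx -362.83$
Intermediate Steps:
$Y{\left(m,P \right)} = P m$
$c{\left(a,D \right)} = D + a$
$123 + \left(- \frac{56}{c{\left(9,-4 \right)}} + \frac{71}{Y{\left(-6,-5 \right)}}\right) 55 = 123 + \left(- \frac{56}{-4 + 9} + \frac{71}{\left(-5\right) \left(-6\right)}\right) 55 = 123 + \left(- \frac{56}{5} + \frac{71}{30}\right) 55 = 123 - \frac{2915}{6} = - \frac{2177}{6}$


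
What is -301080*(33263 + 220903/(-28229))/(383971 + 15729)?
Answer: -14132097917496/564156565 ≈ -25050.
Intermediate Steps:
-301080*(33263 + 220903/(-28229))/(383971 + 15729) = -301080/(399700/(33263 + 220903*(-1/28229))) = -301080/(399700/(33263 - 220903/28229)) = -301080/(399700/(938760324/28229)) = -301080/(399700*(28229/938760324)) = -301080/2820782825/234690081 = -301080*234690081/2820782825 = -14132097917496/564156565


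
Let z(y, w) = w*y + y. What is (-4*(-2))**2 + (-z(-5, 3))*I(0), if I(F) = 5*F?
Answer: 64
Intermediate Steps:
z(y, w) = y + w*y
(-4*(-2))**2 + (-z(-5, 3))*I(0) = (-4*(-2))**2 + (-(-5)*(1 + 3))*(5*0) = 8**2 - (-5)*4*0 = 64 - 1*(-20)*0 = 64 + 20*0 = 64 + 0 = 64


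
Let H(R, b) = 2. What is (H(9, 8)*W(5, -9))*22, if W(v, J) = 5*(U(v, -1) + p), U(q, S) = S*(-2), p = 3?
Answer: 1100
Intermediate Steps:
U(q, S) = -2*S
W(v, J) = 25 (W(v, J) = 5*(-2*(-1) + 3) = 5*(2 + 3) = 5*5 = 25)
(H(9, 8)*W(5, -9))*22 = (2*25)*22 = 50*22 = 1100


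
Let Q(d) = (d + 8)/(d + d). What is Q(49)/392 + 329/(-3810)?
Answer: -6210847/73182480 ≈ -0.084868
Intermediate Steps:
Q(d) = (8 + d)/(2*d) (Q(d) = (8 + d)/((2*d)) = (8 + d)*(1/(2*d)) = (8 + d)/(2*d))
Q(49)/392 + 329/(-3810) = ((½)*(8 + 49)/49)/392 + 329/(-3810) = ((½)*(1/49)*57)*(1/392) + 329*(-1/3810) = (57/98)*(1/392) - 329/3810 = 57/38416 - 329/3810 = -6210847/73182480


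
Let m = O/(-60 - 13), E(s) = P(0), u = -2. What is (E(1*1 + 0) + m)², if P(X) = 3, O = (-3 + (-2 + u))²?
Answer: 28900/5329 ≈ 5.4232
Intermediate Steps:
O = 49 (O = (-3 + (-2 - 2))² = (-3 - 4)² = (-7)² = 49)
E(s) = 3
m = -49/73 (m = 49/(-60 - 13) = 49/(-73) = 49*(-1/73) = -49/73 ≈ -0.67123)
(E(1*1 + 0) + m)² = (3 - 49/73)² = (170/73)² = 28900/5329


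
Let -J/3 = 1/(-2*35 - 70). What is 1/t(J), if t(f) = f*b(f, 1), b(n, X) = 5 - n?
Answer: 19600/2091 ≈ 9.3735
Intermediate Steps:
J = 3/140 (J = -3/(-2*35 - 70) = -3/(-70 - 70) = -3/(-140) = -3*(-1/140) = 3/140 ≈ 0.021429)
t(f) = f*(5 - f)
1/t(J) = 1/(3*(5 - 1*3/140)/140) = 1/(3*(5 - 3/140)/140) = 1/((3/140)*(697/140)) = 1/(2091/19600) = 19600/2091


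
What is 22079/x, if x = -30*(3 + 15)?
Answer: -22079/540 ≈ -40.887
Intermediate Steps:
x = -540 (x = -30*18 = -540)
22079/x = 22079/(-540) = 22079*(-1/540) = -22079/540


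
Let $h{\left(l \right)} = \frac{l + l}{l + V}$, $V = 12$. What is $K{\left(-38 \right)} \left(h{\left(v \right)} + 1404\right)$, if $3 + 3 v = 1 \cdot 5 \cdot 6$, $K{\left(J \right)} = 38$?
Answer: $\frac{373692}{7} \approx 53385.0$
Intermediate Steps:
$v = 9$ ($v = -1 + \frac{1 \cdot 5 \cdot 6}{3} = -1 + \frac{5 \cdot 6}{3} = -1 + \frac{1}{3} \cdot 30 = -1 + 10 = 9$)
$h{\left(l \right)} = \frac{2 l}{12 + l}$ ($h{\left(l \right)} = \frac{l + l}{l + 12} = \frac{2 l}{12 + l}$)
$K{\left(-38 \right)} \left(h{\left(v \right)} + 1404\right) = 38 \left(2 \cdot 9 \frac{1}{12 + 9} + 1404\right) = 38 \left(2 \cdot 9 \cdot \frac{1}{21} + 1404\right) = 38 \left(\frac{6}{7} + 1404\right) = 38 \cdot \frac{9834}{7} = \frac{373692}{7}$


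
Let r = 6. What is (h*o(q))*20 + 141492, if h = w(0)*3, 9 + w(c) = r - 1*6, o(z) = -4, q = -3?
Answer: 143652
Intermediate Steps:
w(c) = -9 (w(c) = -9 + (6 - 1*6) = -9 + (6 - 6) = -9 + 0 = -9)
h = -27 (h = -9*3 = -27)
(h*o(q))*20 + 141492 = -27*(-4)*20 + 141492 = 108*20 + 141492 = 2160 + 141492 = 143652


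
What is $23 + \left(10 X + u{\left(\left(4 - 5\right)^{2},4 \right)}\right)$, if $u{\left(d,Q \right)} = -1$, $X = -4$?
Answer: $-18$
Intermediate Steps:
$23 + \left(10 X + u{\left(\left(4 - 5\right)^{2},4 \right)}\right) = 23 + \left(10 \left(-4\right) - 1\right) = 23 - 41 = -18$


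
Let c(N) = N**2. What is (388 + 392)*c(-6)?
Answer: 28080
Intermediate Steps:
(388 + 392)*c(-6) = (388 + 392)*(-6)**2 = 780*36 = 28080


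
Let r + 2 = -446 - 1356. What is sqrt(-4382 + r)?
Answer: I*sqrt(6186) ≈ 78.651*I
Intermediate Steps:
r = -1804 (r = -2 + (-446 - 1356) = -2 - 1802 = -1804)
sqrt(-4382 + r) = sqrt(-4382 - 1804) = sqrt(-6186) = I*sqrt(6186)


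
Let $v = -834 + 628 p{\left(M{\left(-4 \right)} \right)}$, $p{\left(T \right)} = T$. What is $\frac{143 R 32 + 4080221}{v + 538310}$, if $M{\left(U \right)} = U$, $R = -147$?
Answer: $\frac{3407549}{534964} \approx 6.3697$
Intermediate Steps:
$v = -3346$ ($v = -834 + 628 \left(-4\right) = -834 - 2512 = -3346$)
$\frac{143 R 32 + 4080221}{v + 538310} = \frac{143 \left(-147\right) 32 + 4080221}{-3346 + 538310} = \frac{\left(-21021\right) 32 + 4080221}{534964} = \left(-672672 + 4080221\right) \frac{1}{534964} = 3407549 \cdot \frac{1}{534964} = \frac{3407549}{534964}$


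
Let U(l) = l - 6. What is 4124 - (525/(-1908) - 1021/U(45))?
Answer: 11438653/2756 ≈ 4150.5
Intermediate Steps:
U(l) = -6 + l
4124 - (525/(-1908) - 1021/U(45)) = 4124 - (525/(-1908) - 1021/(-6 + 45)) = 4124 - (525*(-1/1908) - 1021/39) = 4124 - (-175/636 - 1021*1/39) = 4124 - (-175/636 - 1021/39) = 4124 - 1*(-72909/2756) = 4124 + 72909/2756 = 11438653/2756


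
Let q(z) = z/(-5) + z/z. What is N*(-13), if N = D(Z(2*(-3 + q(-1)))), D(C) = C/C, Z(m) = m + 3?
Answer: -13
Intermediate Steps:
q(z) = 1 - z/5 (q(z) = z*(-⅕) + 1 = -z/5 + 1 = 1 - z/5)
Z(m) = 3 + m
D(C) = 1
N = 1
N*(-13) = 1*(-13) = -13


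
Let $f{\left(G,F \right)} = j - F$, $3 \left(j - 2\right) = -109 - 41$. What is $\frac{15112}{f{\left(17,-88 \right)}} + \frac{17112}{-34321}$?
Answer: $\frac{64746809}{171605} \approx 377.3$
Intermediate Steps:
$j = -48$ ($j = 2 + \frac{-109 - 41}{3} = 2 + \frac{1}{3} \left(-150\right) = 2 - 50 = -48$)
$f{\left(G,F \right)} = -48 - F$
$\frac{15112}{f{\left(17,-88 \right)}} + \frac{17112}{-34321} = \frac{15112}{-48 - -88} + \frac{17112}{-34321} = \frac{15112}{-48 + 88} + 17112 \left(- \frac{1}{34321}\right) = \frac{15112}{40} - \frac{17112}{34321} = 15112 \cdot \frac{1}{40} - \frac{17112}{34321} = \frac{1889}{5} - \frac{17112}{34321} = \frac{64746809}{171605}$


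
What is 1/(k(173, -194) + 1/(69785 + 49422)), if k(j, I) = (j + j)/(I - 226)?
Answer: -25033470/20622601 ≈ -1.2139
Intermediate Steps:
k(j, I) = 2*j/(-226 + I) (k(j, I) = (2*j)/(-226 + I) = 2*j/(-226 + I))
1/(k(173, -194) + 1/(69785 + 49422)) = 1/(2*173/(-226 - 194) + 1/(69785 + 49422)) = 1/(2*173/(-420) + 1/119207) = 1/(2*173*(-1/420) + 1/119207) = 1/(-173/210 + 1/119207) = 1/(-20622601/25033470) = -25033470/20622601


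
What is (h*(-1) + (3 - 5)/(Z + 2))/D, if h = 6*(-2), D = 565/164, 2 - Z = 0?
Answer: 1886/565 ≈ 3.3381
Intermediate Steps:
Z = 2 (Z = 2 - 1*0 = 2 + 0 = 2)
D = 565/164 (D = 565*(1/164) = 565/164 ≈ 3.4451)
h = -12
(h*(-1) + (3 - 5)/(Z + 2))/D = (-12*(-1) + (3 - 5)/(2 + 2))/(565/164) = (12 - 2/4)*(164/565) = (12 - 2*1/4)*(164/565) = (12 - 1/2)*(164/565) = (23/2)*(164/565) = 1886/565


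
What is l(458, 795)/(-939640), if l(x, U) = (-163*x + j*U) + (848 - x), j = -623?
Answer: 569549/939640 ≈ 0.60614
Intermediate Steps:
l(x, U) = 848 - 623*U - 164*x (l(x, U) = (-163*x - 623*U) + (848 - x) = (-623*U - 163*x) + (848 - x) = 848 - 623*U - 164*x)
l(458, 795)/(-939640) = (848 - 623*795 - 164*458)/(-939640) = (848 - 495285 - 75112)*(-1/939640) = -569549*(-1/939640) = 569549/939640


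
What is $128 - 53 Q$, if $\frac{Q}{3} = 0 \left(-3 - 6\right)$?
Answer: $128$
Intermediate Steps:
$Q = 0$ ($Q = 3 \cdot 0 \left(-3 - 6\right) = 3 \cdot 0 \left(-9\right) = 3 \cdot 0 = 0$)
$128 - 53 Q = 128 - 0 = 128 + 0 = 128$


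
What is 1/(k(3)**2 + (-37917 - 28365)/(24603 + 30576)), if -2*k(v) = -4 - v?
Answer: 73572/812881 ≈ 0.090508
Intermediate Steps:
k(v) = 2 + v/2 (k(v) = -(-4 - v)/2 = 2 + v/2)
1/(k(3)**2 + (-37917 - 28365)/(24603 + 30576)) = 1/((2 + (1/2)*3)**2 + (-37917 - 28365)/(24603 + 30576)) = 1/((2 + 3/2)**2 - 66282/55179) = 1/((7/2)**2 - 66282*1/55179) = 1/(49/4 - 22094/18393) = 1/(812881/73572) = 73572/812881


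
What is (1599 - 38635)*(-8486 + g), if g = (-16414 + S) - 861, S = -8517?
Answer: 1269520008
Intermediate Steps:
g = -25792 (g = (-16414 - 8517) - 861 = -24931 - 861 = -25792)
(1599 - 38635)*(-8486 + g) = (1599 - 38635)*(-8486 - 25792) = -37036*(-34278) = 1269520008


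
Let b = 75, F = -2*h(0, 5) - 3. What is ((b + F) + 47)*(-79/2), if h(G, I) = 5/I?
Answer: -9243/2 ≈ -4621.5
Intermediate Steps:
F = -5 (F = -10/5 - 3 = -2*1 - 3 = -2 - 3 = -5)
((b + F) + 47)*(-79/2) = ((75 - 5) + 47)*(-79/2) = (70 + 47)*(-79*½) = 117*(-79/2) = -9243/2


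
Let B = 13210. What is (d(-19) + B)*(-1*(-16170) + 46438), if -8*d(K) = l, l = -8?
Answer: 827114288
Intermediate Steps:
d(K) = 1 (d(K) = -⅛*(-8) = 1)
(d(-19) + B)*(-1*(-16170) + 46438) = (1 + 13210)*(-1*(-16170) + 46438) = 13211*(16170 + 46438) = 13211*62608 = 827114288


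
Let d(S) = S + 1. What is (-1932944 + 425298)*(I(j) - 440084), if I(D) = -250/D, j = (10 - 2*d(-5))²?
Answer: 53742855691259/81 ≈ 6.6349e+11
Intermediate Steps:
d(S) = 1 + S
j = 324 (j = (10 - 2*(1 - 5))² = (10 - 2*(-4))² = (10 + 8)² = 18² = 324)
(-1932944 + 425298)*(I(j) - 440084) = (-1932944 + 425298)*(-250/324 - 440084) = -1507646*(-250*1/324 - 440084) = -1507646*(-125/162 - 440084) = -1507646*(-71293733/162) = 53742855691259/81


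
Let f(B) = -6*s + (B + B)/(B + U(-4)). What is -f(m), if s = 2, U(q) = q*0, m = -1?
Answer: 10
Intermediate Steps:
U(q) = 0
f(B) = -10 (f(B) = -6*2 + (B + B)/(B + 0) = -12 + (2*B)/B = -12 + 2 = -10)
-f(m) = -1*(-10) = 10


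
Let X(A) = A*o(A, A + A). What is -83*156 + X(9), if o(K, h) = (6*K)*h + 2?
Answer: -4182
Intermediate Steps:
o(K, h) = 2 + 6*K*h (o(K, h) = 6*K*h + 2 = 2 + 6*K*h)
X(A) = A*(2 + 12*A²) (X(A) = A*(2 + 6*A*(A + A)) = A*(2 + 6*A*(2*A)) = A*(2 + 12*A²))
-83*156 + X(9) = -83*156 + (2*9 + 12*9³) = -12948 + (18 + 12*729) = -12948 + (18 + 8748) = -12948 + 8766 = -4182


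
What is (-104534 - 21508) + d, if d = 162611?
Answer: 36569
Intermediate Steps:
(-104534 - 21508) + d = (-104534 - 21508) + 162611 = -126042 + 162611 = 36569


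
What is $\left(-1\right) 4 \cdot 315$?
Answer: $-1260$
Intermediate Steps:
$\left(-1\right) 4 \cdot 315 = \left(-4\right) 315 = -1260$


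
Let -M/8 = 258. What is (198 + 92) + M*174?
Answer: -358846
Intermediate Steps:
M = -2064 (M = -8*258 = -2064)
(198 + 92) + M*174 = (198 + 92) - 2064*174 = 290 - 359136 = -358846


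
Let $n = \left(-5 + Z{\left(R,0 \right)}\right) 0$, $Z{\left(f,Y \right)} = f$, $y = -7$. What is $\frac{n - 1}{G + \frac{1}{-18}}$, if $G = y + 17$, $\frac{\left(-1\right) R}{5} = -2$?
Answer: $- \frac{18}{179} \approx -0.10056$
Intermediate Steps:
$R = 10$ ($R = \left(-5\right) \left(-2\right) = 10$)
$G = 10$ ($G = -7 + 17 = 10$)
$n = 0$ ($n = \left(-5 + 10\right) 0 = 5 \cdot 0 = 0$)
$\frac{n - 1}{G + \frac{1}{-18}} = \frac{0 - 1}{10 + \frac{1}{-18}} = \frac{1}{10 - \frac{1}{18}} \left(-1\right) = \frac{1}{\frac{179}{18}} \left(-1\right) = \frac{18}{179} \left(-1\right) = - \frac{18}{179}$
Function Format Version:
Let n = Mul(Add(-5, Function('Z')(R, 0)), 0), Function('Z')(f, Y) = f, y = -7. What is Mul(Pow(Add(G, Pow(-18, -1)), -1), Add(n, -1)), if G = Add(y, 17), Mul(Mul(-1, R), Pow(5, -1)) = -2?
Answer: Rational(-18, 179) ≈ -0.10056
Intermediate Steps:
R = 10 (R = Mul(-5, -2) = 10)
G = 10 (G = Add(-7, 17) = 10)
n = 0 (n = Mul(Add(-5, 10), 0) = Mul(5, 0) = 0)
Mul(Pow(Add(G, Pow(-18, -1)), -1), Add(n, -1)) = Mul(Pow(Add(10, Pow(-18, -1)), -1), Add(0, -1)) = Mul(Pow(Add(10, Rational(-1, 18)), -1), -1) = Mul(Pow(Rational(179, 18), -1), -1) = Mul(Rational(18, 179), -1) = Rational(-18, 179)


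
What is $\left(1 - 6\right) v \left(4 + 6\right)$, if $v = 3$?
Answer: $-150$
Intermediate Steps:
$\left(1 - 6\right) v \left(4 + 6\right) = \left(1 - 6\right) 3 \left(4 + 6\right) = - 5 \cdot 3 \cdot 10 = \left(-5\right) 30 = -150$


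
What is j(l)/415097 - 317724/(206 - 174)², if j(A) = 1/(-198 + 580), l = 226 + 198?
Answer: -6297569833009/20296582912 ≈ -310.28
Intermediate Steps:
l = 424
j(A) = 1/382
j(l)/415097 - 317724/(206 - 174)² = (1/382)/415097 - 317724/(206 - 174)² = (1/382)*(1/415097) - 317724/(32²) = 1/158567054 - 317724/1024 = 1/158567054 - 317724*1/1024 = 1/158567054 - 79431/256 = -6297569833009/20296582912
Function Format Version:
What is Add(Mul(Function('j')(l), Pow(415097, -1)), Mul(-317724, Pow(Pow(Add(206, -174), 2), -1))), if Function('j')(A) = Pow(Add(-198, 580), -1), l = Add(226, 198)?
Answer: Rational(-6297569833009, 20296582912) ≈ -310.28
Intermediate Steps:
l = 424
Function('j')(A) = Rational(1, 382) (Function('j')(A) = Pow(382, -1) = Rational(1, 382))
Add(Mul(Function('j')(l), Pow(415097, -1)), Mul(-317724, Pow(Pow(Add(206, -174), 2), -1))) = Add(Mul(Rational(1, 382), Pow(415097, -1)), Mul(-317724, Pow(Pow(Add(206, -174), 2), -1))) = Add(Mul(Rational(1, 382), Rational(1, 415097)), Mul(-317724, Pow(Pow(32, 2), -1))) = Add(Rational(1, 158567054), Mul(-317724, Pow(1024, -1))) = Add(Rational(1, 158567054), Mul(-317724, Rational(1, 1024))) = Add(Rational(1, 158567054), Rational(-79431, 256)) = Rational(-6297569833009, 20296582912)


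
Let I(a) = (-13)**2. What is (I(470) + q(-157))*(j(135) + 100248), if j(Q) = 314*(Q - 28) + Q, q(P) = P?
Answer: 1607772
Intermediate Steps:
j(Q) = -8792 + 315*Q (j(Q) = 314*(-28 + Q) + Q = (-8792 + 314*Q) + Q = -8792 + 315*Q)
I(a) = 169
(I(470) + q(-157))*(j(135) + 100248) = (169 - 157)*((-8792 + 315*135) + 100248) = 12*((-8792 + 42525) + 100248) = 12*(33733 + 100248) = 12*133981 = 1607772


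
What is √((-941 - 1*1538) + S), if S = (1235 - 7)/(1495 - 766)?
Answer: I*√1805963/27 ≈ 49.773*I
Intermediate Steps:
S = 1228/729 ≈ 1.6845
√((-941 - 1*1538) + S) = √((-941 - 1*1538) + 1228/729) = √((-941 - 1538) + 1228/729) = √(-2479 + 1228/729) = √(-1805963/729) = I*√1805963/27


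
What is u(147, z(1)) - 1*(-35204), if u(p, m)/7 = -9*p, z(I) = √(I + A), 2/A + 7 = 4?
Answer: 25943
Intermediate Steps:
A = -⅔ (A = 2/(-7 + 4) = 2/(-3) = 2*(-⅓) = -⅔ ≈ -0.66667)
z(I) = √(-⅔ + I) (z(I) = √(I - ⅔) = √(-⅔ + I))
u(p, m) = -63*p (u(p, m) = 7*(-9*p) = -63*p)
u(147, z(1)) - 1*(-35204) = -63*147 - 1*(-35204) = -9261 + 35204 = 25943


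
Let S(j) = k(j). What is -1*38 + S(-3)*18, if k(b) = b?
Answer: -92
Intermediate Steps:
S(j) = j
-1*38 + S(-3)*18 = -1*38 - 3*18 = -38 - 54 = -92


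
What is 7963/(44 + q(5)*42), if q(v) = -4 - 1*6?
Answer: -7963/376 ≈ -21.178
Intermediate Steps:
q(v) = -10 (q(v) = -4 - 6 = -10)
7963/(44 + q(5)*42) = 7963/(44 - 10*42) = 7963/(44 - 420) = 7963/(-376) = 7963*(-1/376) = -7963/376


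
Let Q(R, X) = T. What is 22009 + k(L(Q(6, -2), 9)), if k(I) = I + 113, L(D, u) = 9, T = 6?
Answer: 22131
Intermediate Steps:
Q(R, X) = 6
k(I) = 113 + I
22009 + k(L(Q(6, -2), 9)) = 22009 + (113 + 9) = 22009 + 122 = 22131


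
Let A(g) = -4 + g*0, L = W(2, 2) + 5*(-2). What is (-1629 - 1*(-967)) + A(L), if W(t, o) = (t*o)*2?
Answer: -666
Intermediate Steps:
W(t, o) = 2*o*t (W(t, o) = (o*t)*2 = 2*o*t)
L = -2 (L = 2*2*2 + 5*(-2) = 8 - 10 = -2)
A(g) = -4 (A(g) = -4 + 0 = -4)
(-1629 - 1*(-967)) + A(L) = (-1629 - 1*(-967)) - 4 = (-1629 + 967) - 4 = -662 - 4 = -666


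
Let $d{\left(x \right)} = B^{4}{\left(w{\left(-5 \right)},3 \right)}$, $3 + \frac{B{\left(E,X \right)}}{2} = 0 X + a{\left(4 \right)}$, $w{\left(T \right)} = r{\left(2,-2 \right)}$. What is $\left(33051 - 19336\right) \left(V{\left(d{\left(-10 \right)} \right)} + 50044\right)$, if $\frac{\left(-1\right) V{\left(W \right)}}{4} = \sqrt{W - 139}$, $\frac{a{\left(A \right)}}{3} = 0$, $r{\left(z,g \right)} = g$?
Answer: $686353460 - 54860 \sqrt{1157} \approx 6.8449 \cdot 10^{8}$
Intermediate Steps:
$a{\left(A \right)} = 0$ ($a{\left(A \right)} = 3 \cdot 0 = 0$)
$w{\left(T \right)} = -2$
$B{\left(E,X \right)} = -6$ ($B{\left(E,X \right)} = -6 + 2 \left(0 X + 0\right) = -6 + 2 \left(0 + 0\right) = -6 + 2 \cdot 0 = -6 + 0 = -6$)
$d{\left(x \right)} = 1296$ ($d{\left(x \right)} = \left(-6\right)^{4} = 1296$)
$V{\left(W \right)} = - 4 \sqrt{-139 + W}$ ($V{\left(W \right)} = - 4 \sqrt{W - 139} = - 4 \sqrt{-139 + W}$)
$\left(33051 - 19336\right) \left(V{\left(d{\left(-10 \right)} \right)} + 50044\right) = \left(33051 - 19336\right) \left(- 4 \sqrt{-139 + 1296} + 50044\right) = 13715 \left(- 4 \sqrt{1157} + 50044\right) = 13715 \left(50044 - 4 \sqrt{1157}\right) = 686353460 - 54860 \sqrt{1157}$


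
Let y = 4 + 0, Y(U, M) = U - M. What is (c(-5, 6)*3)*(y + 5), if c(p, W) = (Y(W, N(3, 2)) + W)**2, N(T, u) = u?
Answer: 2700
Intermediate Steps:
c(p, W) = (-2 + 2*W)**2 (c(p, W) = ((W - 1*2) + W)**2 = ((W - 2) + W)**2 = ((-2 + W) + W)**2 = (-2 + 2*W)**2)
y = 4
(c(-5, 6)*3)*(y + 5) = ((4*(-1 + 6)**2)*3)*(4 + 5) = ((4*5**2)*3)*9 = ((4*25)*3)*9 = (100*3)*9 = 300*9 = 2700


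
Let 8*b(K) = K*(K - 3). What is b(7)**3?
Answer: 343/8 ≈ 42.875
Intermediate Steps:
b(K) = K*(-3 + K)/8 (b(K) = (K*(K - 3))/8 = (K*(-3 + K))/8 = K*(-3 + K)/8)
b(7)**3 = ((1/8)*7*(-3 + 7))**3 = ((1/8)*7*4)**3 = (7/2)**3 = 343/8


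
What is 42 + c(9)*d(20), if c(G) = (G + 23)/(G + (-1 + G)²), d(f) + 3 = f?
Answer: 3610/73 ≈ 49.452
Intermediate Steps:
d(f) = -3 + f
c(G) = (23 + G)/(G + (-1 + G)²)
42 + c(9)*d(20) = 42 + ((23 + 9)/(9 + (-1 + 9)²))*(-3 + 20) = 42 + (32/(9 + 8²))*17 = 42 + (32/(9 + 64))*17 = 42 + (32/73)*17 = 42 + 544/73 = 3610/73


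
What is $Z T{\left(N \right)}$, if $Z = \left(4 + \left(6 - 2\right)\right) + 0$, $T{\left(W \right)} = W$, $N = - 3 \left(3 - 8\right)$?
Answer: $120$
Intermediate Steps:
$N = 15$ ($N = \left(-3\right) \left(-5\right) = 15$)
$Z = 8$ ($Z = \left(4 + 4\right) + 0 = 8 + 0 = 8$)
$Z T{\left(N \right)} = 8 \cdot 15 = 120$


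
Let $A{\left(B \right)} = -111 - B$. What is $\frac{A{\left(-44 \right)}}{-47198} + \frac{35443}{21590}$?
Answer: $\frac{418571311}{254751205} \approx 1.6431$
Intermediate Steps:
$\frac{A{\left(-44 \right)}}{-47198} + \frac{35443}{21590} = \frac{-111 - -44}{-47198} + \frac{35443}{21590} = \left(-111 + 44\right) \left(- \frac{1}{47198}\right) + 35443 \cdot \frac{1}{21590} = \left(-67\right) \left(- \frac{1}{47198}\right) + \frac{35443}{21590} = \frac{67}{47198} + \frac{35443}{21590} = \frac{418571311}{254751205}$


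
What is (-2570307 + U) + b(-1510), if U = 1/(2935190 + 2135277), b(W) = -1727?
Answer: -13041413519877/5070467 ≈ -2.5720e+6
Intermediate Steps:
U = 1/5070467 ≈ 1.9722e-7
(-2570307 + U) + b(-1510) = (-2570307 + 1/5070467) - 1727 = -13032656823368/5070467 - 1727 = -13041413519877/5070467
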